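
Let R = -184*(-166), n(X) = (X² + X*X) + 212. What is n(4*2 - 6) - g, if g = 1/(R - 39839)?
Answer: 2044901/9295 ≈ 220.00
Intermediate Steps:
n(X) = 212 + 2*X² (n(X) = (X² + X²) + 212 = 2*X² + 212 = 212 + 2*X²)
R = 30544
g = -1/9295 (g = 1/(30544 - 39839) = 1/(-9295) = -1/9295 ≈ -0.00010758)
n(4*2 - 6) - g = (212 + 2*(4*2 - 6)²) - 1*(-1/9295) = (212 + 2*(8 - 6)²) + 1/9295 = (212 + 2*2²) + 1/9295 = (212 + 2*4) + 1/9295 = (212 + 8) + 1/9295 = 220 + 1/9295 = 2044901/9295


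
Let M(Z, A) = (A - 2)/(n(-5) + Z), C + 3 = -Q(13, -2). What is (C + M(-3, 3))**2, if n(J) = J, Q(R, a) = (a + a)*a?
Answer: 7921/64 ≈ 123.77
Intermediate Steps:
Q(R, a) = 2*a**2 (Q(R, a) = (2*a)*a = 2*a**2)
C = -11 (C = -3 - 2*(-2)**2 = -3 - 2*4 = -3 - 1*8 = -3 - 8 = -11)
M(Z, A) = (-2 + A)/(-5 + Z) (M(Z, A) = (A - 2)/(-5 + Z) = (-2 + A)/(-5 + Z))
(C + M(-3, 3))**2 = (-11 + (-2 + 3)/(-5 - 3))**2 = (-11 + 1/(-8))**2 = (-11 - 1/8*1)**2 = (-11 - 1/8)**2 = (-89/8)**2 = 7921/64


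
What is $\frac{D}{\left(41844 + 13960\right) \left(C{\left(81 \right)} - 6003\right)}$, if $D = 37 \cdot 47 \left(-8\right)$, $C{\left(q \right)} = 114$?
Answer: $\frac{3478}{82157439} \approx 4.2333 \cdot 10^{-5}$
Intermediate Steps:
$D = -13912$ ($D = 1739 \left(-8\right) = -13912$)
$\frac{D}{\left(41844 + 13960\right) \left(C{\left(81 \right)} - 6003\right)} = - \frac{13912}{\left(41844 + 13960\right) \left(114 - 6003\right)} = - \frac{13912}{55804 \left(-5889\right)} = - \frac{13912}{-328629756} = \left(-13912\right) \left(- \frac{1}{328629756}\right) = \frac{3478}{82157439}$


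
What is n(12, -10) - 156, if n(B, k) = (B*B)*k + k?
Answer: -1606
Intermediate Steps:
n(B, k) = k + k*B² (n(B, k) = B²*k + k = k*B² + k = k + k*B²)
n(12, -10) - 156 = -10*(1 + 12²) - 156 = -10*(1 + 144) - 156 = -10*145 - 156 = -1450 - 156 = -1606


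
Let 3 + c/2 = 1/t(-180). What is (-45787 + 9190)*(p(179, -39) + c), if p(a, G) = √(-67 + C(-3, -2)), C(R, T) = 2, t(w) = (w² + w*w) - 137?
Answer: 14198757672/64663 - 36597*I*√65 ≈ 2.1958e+5 - 2.9505e+5*I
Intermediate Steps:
t(w) = -137 + 2*w² (t(w) = (w² + w²) - 137 = 2*w² - 137 = -137 + 2*w²)
c = -387976/64663 (c = -6 + 2/(-137 + 2*(-180)²) = -6 + 2/(-137 + 2*32400) = -6 + 2/(-137 + 64800) = -6 + 2/64663 = -387976/64663 ≈ -6.0000)
p(a, G) = I*√65 (p(a, G) = √(-67 + 2) = √(-65) = I*√65)
(-45787 + 9190)*(p(179, -39) + c) = (-45787 + 9190)*(I*√65 - 387976/64663) = -36597*(-387976/64663 + I*√65) = 14198757672/64663 - 36597*I*√65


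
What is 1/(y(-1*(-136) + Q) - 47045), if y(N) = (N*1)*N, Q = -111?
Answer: -1/46420 ≈ -2.1542e-5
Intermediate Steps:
y(N) = N² (y(N) = N*N = N²)
1/(y(-1*(-136) + Q) - 47045) = 1/((-1*(-136) - 111)² - 47045) = 1/((136 - 111)² - 47045) = 1/(25² - 47045) = 1/(625 - 47045) = 1/(-46420) = -1/46420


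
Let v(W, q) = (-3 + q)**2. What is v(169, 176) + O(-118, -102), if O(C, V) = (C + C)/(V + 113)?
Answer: 328983/11 ≈ 29908.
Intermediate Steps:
O(C, V) = 2*C/(113 + V) (O(C, V) = (2*C)/(113 + V) = 2*C/(113 + V))
v(169, 176) + O(-118, -102) = (-3 + 176)**2 + 2*(-118)/(113 - 102) = 173**2 + 2*(-118)/11 = 29929 + 2*(-118)*(1/11) = 29929 - 236/11 = 328983/11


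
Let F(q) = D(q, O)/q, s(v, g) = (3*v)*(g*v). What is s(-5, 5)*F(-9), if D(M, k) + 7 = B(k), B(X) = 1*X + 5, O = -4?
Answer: 250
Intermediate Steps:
B(X) = 5 + X (B(X) = X + 5 = 5 + X)
D(M, k) = -2 + k (D(M, k) = -7 + (5 + k) = -2 + k)
s(v, g) = 3*g*v**2
F(q) = -6/q (F(q) = (-2 - 4)/q = -6/q)
s(-5, 5)*F(-9) = (3*5*(-5)**2)*(-6/(-9)) = (3*5*25)*(-6*(-1/9)) = 375*(2/3) = 250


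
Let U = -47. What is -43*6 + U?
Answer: -305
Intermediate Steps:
-43*6 + U = -43*6 - 47 = -258 - 47 = -305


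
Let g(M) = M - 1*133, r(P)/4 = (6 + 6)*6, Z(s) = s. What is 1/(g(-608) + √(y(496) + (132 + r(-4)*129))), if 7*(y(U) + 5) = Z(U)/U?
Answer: -5187/3582613 - √1826678/3582613 ≈ -0.0018251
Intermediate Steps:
y(U) = -34/7 (y(U) = -5 + (U/U)/7 = -5 + (⅐)*1 = -5 + ⅐ = -34/7)
r(P) = 288 (r(P) = 4*((6 + 6)*6) = 4*(12*6) = 4*72 = 288)
g(M) = -133 + M (g(M) = M - 133 = -133 + M)
1/(g(-608) + √(y(496) + (132 + r(-4)*129))) = 1/((-133 - 608) + √(-34/7 + (132 + 288*129))) = 1/(-741 + √(-34/7 + (132 + 37152))) = 1/(-741 + √(-34/7 + 37284)) = 1/(-741 + √(260954/7)) = 1/(-741 + √1826678/7)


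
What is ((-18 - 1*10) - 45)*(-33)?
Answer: 2409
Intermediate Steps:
((-18 - 1*10) - 45)*(-33) = ((-18 - 10) - 45)*(-33) = (-28 - 45)*(-33) = -73*(-33) = 2409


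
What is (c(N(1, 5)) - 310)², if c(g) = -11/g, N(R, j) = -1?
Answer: 89401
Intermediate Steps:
(c(N(1, 5)) - 310)² = (-11/(-1) - 310)² = (-11*(-1) - 310)² = (11 - 310)² = (-299)² = 89401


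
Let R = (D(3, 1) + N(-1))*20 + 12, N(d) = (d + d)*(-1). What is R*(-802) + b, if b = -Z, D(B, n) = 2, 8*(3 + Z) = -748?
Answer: -147375/2 ≈ -73688.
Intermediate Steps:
Z = -193/2 (Z = -3 + (⅛)*(-748) = -3 - 187/2 = -193/2 ≈ -96.500)
N(d) = -2*d (N(d) = (2*d)*(-1) = -2*d)
R = 92 (R = (2 - 2*(-1))*20 + 12 = (2 + 2)*20 + 12 = 4*20 + 12 = 80 + 12 = 92)
b = 193/2 (b = -1*(-193/2) = 193/2 ≈ 96.500)
R*(-802) + b = 92*(-802) + 193/2 = -73784 + 193/2 = -147375/2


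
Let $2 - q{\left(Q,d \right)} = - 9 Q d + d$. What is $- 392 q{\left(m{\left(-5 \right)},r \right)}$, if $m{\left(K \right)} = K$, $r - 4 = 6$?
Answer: $179536$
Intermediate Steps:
$r = 10$ ($r = 4 + 6 = 10$)
$q{\left(Q,d \right)} = 2 - d + 9 Q d$ ($q{\left(Q,d \right)} = 2 - \left(- 9 Q d + d\right) = 2 - \left(d - 9 Q d\right) = 2 + \left(- d + 9 Q d\right) = 2 - d + 9 Q d$)
$- 392 q{\left(m{\left(-5 \right)},r \right)} = - 392 \left(2 - 10 + 9 \left(-5\right) 10\right) = - 392 \left(2 - 10 - 450\right) = \left(-392\right) \left(-458\right) = 179536$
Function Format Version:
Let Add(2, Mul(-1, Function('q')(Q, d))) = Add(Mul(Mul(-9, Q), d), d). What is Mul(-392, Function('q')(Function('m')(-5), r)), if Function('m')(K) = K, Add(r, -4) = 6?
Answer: 179536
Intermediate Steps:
r = 10 (r = Add(4, 6) = 10)
Function('q')(Q, d) = Add(2, Mul(-1, d), Mul(9, Q, d)) (Function('q')(Q, d) = Add(2, Mul(-1, Add(Mul(Mul(-9, Q), d), d))) = Add(2, Mul(-1, Add(Mul(-9, Q, d), d))) = Add(2, Mul(-1, Add(d, Mul(-9, Q, d)))) = Add(2, Add(Mul(-1, d), Mul(9, Q, d))) = Add(2, Mul(-1, d), Mul(9, Q, d)))
Mul(-392, Function('q')(Function('m')(-5), r)) = Mul(-392, Add(2, Mul(-1, 10), Mul(9, -5, 10))) = Mul(-392, Add(2, -10, -450)) = Mul(-392, -458) = 179536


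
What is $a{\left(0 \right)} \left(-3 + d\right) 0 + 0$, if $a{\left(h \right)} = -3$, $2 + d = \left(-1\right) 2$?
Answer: $0$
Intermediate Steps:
$d = -4$ ($d = -2 - 2 = -4$)
$a{\left(0 \right)} \left(-3 + d\right) 0 + 0 = - 3 \left(-3 - 4\right) 0 + 0 = - 3 \left(\left(-7\right) 0\right) + 0 = \left(-3\right) 0 + 0 = 0 + 0 = 0$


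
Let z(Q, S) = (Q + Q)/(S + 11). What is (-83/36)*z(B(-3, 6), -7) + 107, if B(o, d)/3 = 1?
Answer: 2485/24 ≈ 103.54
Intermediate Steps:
B(o, d) = 3 (B(o, d) = 3*1 = 3)
z(Q, S) = 2*Q/(11 + S) (z(Q, S) = (2*Q)/(11 + S) = 2*Q/(11 + S))
(-83/36)*z(B(-3, 6), -7) + 107 = (-83/36)*(2*3/(11 - 7)) + 107 = (-83*1/36)*(2*3/4) + 107 = -83*3/(18*4) + 107 = -83/36*3/2 + 107 = -83/24 + 107 = 2485/24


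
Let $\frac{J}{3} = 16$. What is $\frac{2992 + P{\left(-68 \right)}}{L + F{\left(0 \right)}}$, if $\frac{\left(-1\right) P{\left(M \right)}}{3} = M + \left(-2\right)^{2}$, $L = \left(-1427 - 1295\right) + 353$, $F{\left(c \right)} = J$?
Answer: $- \frac{3184}{2321} \approx -1.3718$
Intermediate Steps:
$J = 48$ ($J = 3 \cdot 16 = 48$)
$F{\left(c \right)} = 48$
$L = -2369$ ($L = -2722 + 353 = -2369$)
$P{\left(M \right)} = -12 - 3 M$ ($P{\left(M \right)} = - 3 \left(M + \left(-2\right)^{2}\right) = - 3 \left(M + 4\right) = - 3 \left(4 + M\right) = -12 - 3 M$)
$\frac{2992 + P{\left(-68 \right)}}{L + F{\left(0 \right)}} = \frac{2992 - -192}{-2369 + 48} = \frac{2992 + \left(-12 + 204\right)}{-2321} = \left(2992 + 192\right) \left(- \frac{1}{2321}\right) = 3184 \left(- \frac{1}{2321}\right) = - \frac{3184}{2321}$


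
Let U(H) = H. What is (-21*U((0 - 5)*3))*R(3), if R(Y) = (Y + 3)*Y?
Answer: 5670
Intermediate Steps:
R(Y) = Y*(3 + Y) (R(Y) = (3 + Y)*Y = Y*(3 + Y))
(-21*U((0 - 5)*3))*R(3) = (-21*(0 - 5)*3)*(3*(3 + 3)) = (-(-105)*3)*(3*6) = -21*(-15)*18 = 315*18 = 5670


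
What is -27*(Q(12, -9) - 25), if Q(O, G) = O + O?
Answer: 27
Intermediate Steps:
Q(O, G) = 2*O
-27*(Q(12, -9) - 25) = -27*(2*12 - 25) = -27*(24 - 25) = -27*(-1) = 27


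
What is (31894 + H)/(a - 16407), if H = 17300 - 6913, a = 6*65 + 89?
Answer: -42281/15928 ≈ -2.6545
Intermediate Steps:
a = 479 (a = 390 + 89 = 479)
H = 10387
(31894 + H)/(a - 16407) = (31894 + 10387)/(479 - 16407) = 42281/(-15928) = 42281*(-1/15928) = -42281/15928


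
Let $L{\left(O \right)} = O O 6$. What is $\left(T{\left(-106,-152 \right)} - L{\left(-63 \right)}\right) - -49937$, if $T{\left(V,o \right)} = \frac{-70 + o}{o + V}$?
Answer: $\frac{1123326}{43} \approx 26124.0$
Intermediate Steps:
$L{\left(O \right)} = 6 O^{2}$ ($L{\left(O \right)} = O^{2} \cdot 6 = 6 O^{2}$)
$T{\left(V,o \right)} = \frac{-70 + o}{V + o}$
$\left(T{\left(-106,-152 \right)} - L{\left(-63 \right)}\right) - -49937 = \left(\frac{-70 - 152}{-106 - 152} - 6 \left(-63\right)^{2}\right) - -49937 = \left(\frac{1}{-258} \left(-222\right) - 6 \cdot 3969\right) + 49937 = \left(\left(- \frac{1}{258}\right) \left(-222\right) - 23814\right) + 49937 = \left(\frac{37}{43} - 23814\right) + 49937 = - \frac{1023965}{43} + 49937 = \frac{1123326}{43}$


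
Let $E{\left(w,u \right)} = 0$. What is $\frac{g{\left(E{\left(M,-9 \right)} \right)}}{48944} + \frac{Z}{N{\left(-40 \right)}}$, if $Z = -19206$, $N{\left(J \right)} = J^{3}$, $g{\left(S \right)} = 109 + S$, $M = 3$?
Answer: $\frac{29593577}{97888000} \approx 0.30232$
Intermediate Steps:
$\frac{g{\left(E{\left(M,-9 \right)} \right)}}{48944} + \frac{Z}{N{\left(-40 \right)}} = \frac{109 + 0}{48944} - \frac{19206}{\left(-40\right)^{3}} = 109 \cdot \frac{1}{48944} - \frac{19206}{-64000} = \frac{109}{48944} - - \frac{9603}{32000} = \frac{109}{48944} + \frac{9603}{32000} = \frac{29593577}{97888000}$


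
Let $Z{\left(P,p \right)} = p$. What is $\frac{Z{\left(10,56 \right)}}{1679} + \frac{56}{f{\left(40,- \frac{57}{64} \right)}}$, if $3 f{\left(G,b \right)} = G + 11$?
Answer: $\frac{94976}{28543} \approx 3.3275$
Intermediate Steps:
$f{\left(G,b \right)} = \frac{11}{3} + \frac{G}{3}$ ($f{\left(G,b \right)} = \frac{G + 11}{3} = \frac{11 + G}{3} = \frac{11}{3} + \frac{G}{3}$)
$\frac{Z{\left(10,56 \right)}}{1679} + \frac{56}{f{\left(40,- \frac{57}{64} \right)}} = \frac{56}{1679} + \frac{56}{\frac{11}{3} + \frac{1}{3} \cdot 40} = 56 \cdot \frac{1}{1679} + \frac{56}{\frac{11}{3} + \frac{40}{3}} = \frac{56}{1679} + \frac{56}{17} = \frac{94976}{28543}$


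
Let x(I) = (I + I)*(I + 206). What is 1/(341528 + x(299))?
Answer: 1/643518 ≈ 1.5540e-6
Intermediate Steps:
x(I) = 2*I*(206 + I) (x(I) = (2*I)*(206 + I) = 2*I*(206 + I))
1/(341528 + x(299)) = 1/(341528 + 2*299*(206 + 299)) = 1/(341528 + 2*299*505) = 1/(341528 + 301990) = 1/643518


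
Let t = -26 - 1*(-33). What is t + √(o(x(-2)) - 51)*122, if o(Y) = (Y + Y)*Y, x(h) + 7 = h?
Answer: 7 + 122*√111 ≈ 1292.3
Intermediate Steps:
x(h) = -7 + h
t = 7 (t = -26 + 33 = 7)
o(Y) = 2*Y² (o(Y) = (2*Y)*Y = 2*Y²)
t + √(o(x(-2)) - 51)*122 = 7 + √(2*(-7 - 2)² - 51)*122 = 7 + √(2*(-9)² - 51)*122 = 7 + √(2*81 - 51)*122 = 7 + √(162 - 51)*122 = 7 + √111*122 = 7 + 122*√111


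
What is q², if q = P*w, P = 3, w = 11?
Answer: 1089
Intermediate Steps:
q = 33 (q = 3*11 = 33)
q² = 33² = 1089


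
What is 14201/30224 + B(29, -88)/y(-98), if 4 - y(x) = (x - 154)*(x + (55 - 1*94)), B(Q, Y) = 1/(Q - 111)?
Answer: 628092951/1336769740 ≈ 0.46986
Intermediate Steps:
B(Q, Y) = 1/(-111 + Q)
y(x) = 4 - (-154 + x)*(-39 + x) (y(x) = 4 - (x - 154)*(x + (55 - 1*94)) = 4 - (-154 + x)*(x + (55 - 94)) = 4 - (-154 + x)*(x - 39) = 4 - (-154 + x)*(-39 + x))
14201/30224 + B(29, -88)/y(-98) = 14201/30224 + 1/((-111 + 29)*(-6002 - 1*(-98)**2 + 193*(-98))) = 14201*(1/30224) + 1/((-82)*(-6002 - 1*9604 - 18914)) = 14201/30224 - 1/(82*(-6002 - 9604 - 18914)) = 14201/30224 - 1/82/(-34520) = 14201/30224 - 1/82*(-1/34520) = 14201/30224 + 1/2830640 = 628092951/1336769740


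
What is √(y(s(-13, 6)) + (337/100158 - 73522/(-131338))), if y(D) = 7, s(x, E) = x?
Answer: √327186373302419335710/6577275702 ≈ 2.7501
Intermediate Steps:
√(y(s(-13, 6)) + (337/100158 - 73522/(-131338))) = √(7 + (337/100158 - 73522/(-131338))) = √(7 + (337*(1/100158) - 73522*(-1/131338))) = √(7 + (337/100158 + 36761/65669)) = √(7 + 3704038691/6577275702) = √(49744968605/6577275702) = √327186373302419335710/6577275702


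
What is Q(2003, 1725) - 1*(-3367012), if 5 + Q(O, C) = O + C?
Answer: 3370735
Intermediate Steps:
Q(O, C) = -5 + C + O (Q(O, C) = -5 + (O + C) = -5 + (C + O) = -5 + C + O)
Q(2003, 1725) - 1*(-3367012) = (-5 + 1725 + 2003) - 1*(-3367012) = 3723 + 3367012 = 3370735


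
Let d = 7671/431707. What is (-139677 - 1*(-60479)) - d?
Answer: -34190338657/431707 ≈ -79198.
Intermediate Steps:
d = 7671/431707 (d = 7671*(1/431707) = 7671/431707 ≈ 0.017769)
(-139677 - 1*(-60479)) - d = (-139677 - 1*(-60479)) - 1*7671/431707 = (-139677 + 60479) - 7671/431707 = -79198 - 7671/431707 = -34190338657/431707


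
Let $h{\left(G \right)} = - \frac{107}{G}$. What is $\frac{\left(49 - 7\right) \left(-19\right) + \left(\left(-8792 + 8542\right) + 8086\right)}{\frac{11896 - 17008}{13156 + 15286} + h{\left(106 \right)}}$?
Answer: $- \frac{10609264188}{1792583} \approx -5918.4$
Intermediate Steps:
$\frac{\left(49 - 7\right) \left(-19\right) + \left(\left(-8792 + 8542\right) + 8086\right)}{\frac{11896 - 17008}{13156 + 15286} + h{\left(106 \right)}} = \frac{\left(49 - 7\right) \left(-19\right) + \left(\left(-8792 + 8542\right) + 8086\right)}{\frac{11896 - 17008}{13156 + 15286} - \frac{107}{106}} = \frac{42 \left(-19\right) + \left(-250 + 8086\right)}{- \frac{5112}{28442} - \frac{107}{106}} = \frac{-798 + 7836}{\left(-5112\right) \frac{1}{28442} - \frac{107}{106}} = \frac{7038}{- \frac{2556}{14221} - \frac{107}{106}} = \frac{7038}{- \frac{1792583}{1507426}} = 7038 \left(- \frac{1507426}{1792583}\right) = - \frac{10609264188}{1792583}$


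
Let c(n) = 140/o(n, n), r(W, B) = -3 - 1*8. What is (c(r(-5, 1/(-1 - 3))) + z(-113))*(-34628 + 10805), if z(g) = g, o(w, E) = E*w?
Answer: 322396659/121 ≈ 2.6644e+6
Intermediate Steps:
r(W, B) = -11 (r(W, B) = -3 - 8 = -11)
c(n) = 140/n² (c(n) = 140/((n*n)) = 140/(n²) = 140/n²)
(c(r(-5, 1/(-1 - 3))) + z(-113))*(-34628 + 10805) = (140/(-11)² - 113)*(-34628 + 10805) = (140*(1/121) - 113)*(-23823) = (140/121 - 113)*(-23823) = -13533/121*(-23823) = 322396659/121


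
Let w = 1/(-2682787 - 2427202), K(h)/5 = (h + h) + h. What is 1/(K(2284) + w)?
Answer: 5109989/175068223139 ≈ 2.9189e-5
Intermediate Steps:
K(h) = 15*h (K(h) = 5*((h + h) + h) = 5*(2*h + h) = 5*(3*h) = 15*h)
w = -1/5109989 (w = 1/(-5109989) = -1/5109989 ≈ -1.9570e-7)
1/(K(2284) + w) = 1/(15*2284 - 1/5109989) = 1/(34260 - 1/5109989) = 1/(175068223139/5109989) = 5109989/175068223139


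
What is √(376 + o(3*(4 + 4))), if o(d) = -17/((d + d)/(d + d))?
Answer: √359 ≈ 18.947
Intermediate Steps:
o(d) = -17 (o(d) = -17/((2*d)/((2*d))) = -17/((2*d)*(1/(2*d))) = -17/1 = -17*1 = -17)
√(376 + o(3*(4 + 4))) = √(376 - 17) = √359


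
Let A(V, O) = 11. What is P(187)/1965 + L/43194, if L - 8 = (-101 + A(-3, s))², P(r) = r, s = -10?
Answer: 1333861/4715345 ≈ 0.28288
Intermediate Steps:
L = 8108 (L = 8 + (-101 + 11)² = 8 + (-90)² = 8 + 8100 = 8108)
P(187)/1965 + L/43194 = 187/1965 + 8108/43194 = 187*(1/1965) + 8108*(1/43194) = 187/1965 + 4054/21597 = 1333861/4715345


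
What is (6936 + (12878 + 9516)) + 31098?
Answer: 60428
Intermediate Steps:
(6936 + (12878 + 9516)) + 31098 = (6936 + 22394) + 31098 = 29330 + 31098 = 60428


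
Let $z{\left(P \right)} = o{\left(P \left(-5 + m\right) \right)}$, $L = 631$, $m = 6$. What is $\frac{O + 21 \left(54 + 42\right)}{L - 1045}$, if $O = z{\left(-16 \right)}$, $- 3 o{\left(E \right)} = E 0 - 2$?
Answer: $- \frac{3025}{621} \approx -4.8712$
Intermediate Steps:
$o{\left(E \right)} = \frac{2}{3}$ ($o{\left(E \right)} = - \frac{E 0 - 2}{3} = - \frac{0 - 2}{3} = \left(- \frac{1}{3}\right) \left(-2\right) = \frac{2}{3}$)
$z{\left(P \right)} = \frac{2}{3}$
$O = \frac{2}{3} \approx 0.66667$
$\frac{O + 21 \left(54 + 42\right)}{L - 1045} = \frac{\frac{2}{3} + 21 \left(54 + 42\right)}{631 - 1045} = \frac{\frac{2}{3} + 21 \cdot 96}{-414} = \left(\frac{2}{3} + 2016\right) \left(- \frac{1}{414}\right) = \frac{6050}{3} \left(- \frac{1}{414}\right) = - \frac{3025}{621}$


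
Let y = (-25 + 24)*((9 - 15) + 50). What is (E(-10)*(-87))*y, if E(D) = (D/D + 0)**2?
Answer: 3828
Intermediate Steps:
y = -44 (y = -(-6 + 50) = -1*44 = -44)
E(D) = 1 (E(D) = (1 + 0)**2 = 1**2 = 1)
(E(-10)*(-87))*y = (1*(-87))*(-44) = -87*(-44) = 3828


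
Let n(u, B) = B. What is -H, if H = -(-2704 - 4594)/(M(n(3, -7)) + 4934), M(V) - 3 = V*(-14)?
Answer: -7298/5035 ≈ -1.4495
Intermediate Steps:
M(V) = 3 - 14*V (M(V) = 3 + V*(-14) = 3 - 14*V)
H = 7298/5035 (H = -(-2704 - 4594)/((3 - 14*(-7)) + 4934) = -(-7298)/((3 + 98) + 4934) = -(-7298)/(101 + 4934) = -(-7298)/5035 = -1*(-7298/5035) = 7298/5035 ≈ 1.4495)
-H = -1*7298/5035 = -7298/5035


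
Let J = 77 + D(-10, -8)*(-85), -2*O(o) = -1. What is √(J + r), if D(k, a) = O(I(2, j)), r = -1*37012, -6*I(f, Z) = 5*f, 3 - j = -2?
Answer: I*√147910/2 ≈ 192.3*I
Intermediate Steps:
j = 5 (j = 3 - 1*(-2) = 3 + 2 = 5)
I(f, Z) = -5*f/6
r = -37012
O(o) = ½ (O(o) = -½*(-1) = ½)
D(k, a) = ½
J = 69/2 (J = 77 + (½)*(-85) = 77 - 85/2 = 69/2 ≈ 34.500)
√(J + r) = √(69/2 - 37012) = √(-73955/2) = I*√147910/2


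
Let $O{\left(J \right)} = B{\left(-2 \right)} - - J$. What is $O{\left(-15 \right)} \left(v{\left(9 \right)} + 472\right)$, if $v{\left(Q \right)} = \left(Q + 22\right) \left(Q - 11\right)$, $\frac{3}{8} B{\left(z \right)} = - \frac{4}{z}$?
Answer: $- \frac{11890}{3} \approx -3963.3$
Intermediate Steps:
$B{\left(z \right)} = - \frac{32}{3 z}$ ($B{\left(z \right)} = \frac{8 \left(- \frac{4}{z}\right)}{3} = - \frac{32}{3 z}$)
$v{\left(Q \right)} = \left(-11 + Q\right) \left(22 + Q\right)$ ($v{\left(Q \right)} = \left(22 + Q\right) \left(-11 + Q\right) = \left(-11 + Q\right) \left(22 + Q\right)$)
$O{\left(J \right)} = \frac{16}{3} + J$ ($O{\left(J \right)} = - \frac{32}{3 \left(-2\right)} - - J = \left(- \frac{32}{3}\right) \left(- \frac{1}{2}\right) + J = \frac{16}{3} + J$)
$O{\left(-15 \right)} \left(v{\left(9 \right)} + 472\right) = \left(\frac{16}{3} - 15\right) \left(\left(-242 + 9^{2} + 11 \cdot 9\right) + 472\right) = - \frac{29 \left(\left(-242 + 81 + 99\right) + 472\right)}{3} = - \frac{29 \left(-62 + 472\right)}{3} = \left(- \frac{29}{3}\right) 410 = - \frac{11890}{3}$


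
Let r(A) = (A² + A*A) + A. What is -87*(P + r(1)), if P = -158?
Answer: 13485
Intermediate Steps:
r(A) = A + 2*A² (r(A) = (A² + A²) + A = 2*A² + A = A + 2*A²)
-87*(P + r(1)) = -87*(-158 + 1*(1 + 2*1)) = -87*(-158 + 1*(1 + 2)) = -87*(-158 + 1*3) = -87*(-158 + 3) = -87*(-155) = 13485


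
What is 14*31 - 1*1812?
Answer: -1378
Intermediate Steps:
14*31 - 1*1812 = 434 - 1812 = -1378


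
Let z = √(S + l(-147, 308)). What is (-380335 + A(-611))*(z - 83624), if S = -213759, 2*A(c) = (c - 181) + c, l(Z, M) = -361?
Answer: 31863796276 - 762073*I*√53530 ≈ 3.1864e+10 - 1.7632e+8*I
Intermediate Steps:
A(c) = -181/2 + c (A(c) = ((c - 181) + c)/2 = ((-181 + c) + c)/2 = (-181 + 2*c)/2 = -181/2 + c)
z = 2*I*√53530 (z = √(-213759 - 361) = √(-214120) = 2*I*√53530 ≈ 462.73*I)
(-380335 + A(-611))*(z - 83624) = (-380335 + (-181/2 - 611))*(2*I*√53530 - 83624) = (-380335 - 1403/2)*(-83624 + 2*I*√53530) = -762073*(-83624 + 2*I*√53530)/2 = 31863796276 - 762073*I*√53530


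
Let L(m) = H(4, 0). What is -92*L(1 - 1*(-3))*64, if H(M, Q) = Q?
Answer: 0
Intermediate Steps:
L(m) = 0
-92*L(1 - 1*(-3))*64 = -92*0*64 = 0*64 = 0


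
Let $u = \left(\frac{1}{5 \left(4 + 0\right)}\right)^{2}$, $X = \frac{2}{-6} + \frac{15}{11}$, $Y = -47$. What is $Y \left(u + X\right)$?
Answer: $- \frac{640751}{13200} \approx -48.542$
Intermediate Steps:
$X = \frac{34}{33}$ ($X = 2 \left(- \frac{1}{6}\right) + 15 \cdot \frac{1}{11} = - \frac{1}{3} + \frac{15}{11} = \frac{34}{33} \approx 1.0303$)
$u = \frac{1}{400}$ ($u = \left(\frac{1}{5 \cdot 4}\right)^{2} = \left(\frac{1}{20}\right)^{2} = \frac{1}{400} \approx 0.0025$)
$Y \left(u + X\right) = - 47 \left(\frac{1}{400} + \frac{34}{33}\right) = \left(-47\right) \frac{13633}{13200} = - \frac{640751}{13200}$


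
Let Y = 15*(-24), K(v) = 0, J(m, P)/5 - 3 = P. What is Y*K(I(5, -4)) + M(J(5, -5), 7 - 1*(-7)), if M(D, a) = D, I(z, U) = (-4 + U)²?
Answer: -10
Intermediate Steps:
J(m, P) = 15 + 5*P
Y = -360
Y*K(I(5, -4)) + M(J(5, -5), 7 - 1*(-7)) = -360*0 + (15 + 5*(-5)) = 0 + (15 - 25) = 0 - 10 = -10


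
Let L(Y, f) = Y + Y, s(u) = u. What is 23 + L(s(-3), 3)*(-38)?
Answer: 251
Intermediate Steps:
L(Y, f) = 2*Y
23 + L(s(-3), 3)*(-38) = 23 + (2*(-3))*(-38) = 23 - 6*(-38) = 23 + 228 = 251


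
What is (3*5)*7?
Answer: 105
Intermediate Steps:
(3*5)*7 = 15*7 = 105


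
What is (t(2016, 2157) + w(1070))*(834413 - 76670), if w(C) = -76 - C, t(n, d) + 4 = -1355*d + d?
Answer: -2213918939904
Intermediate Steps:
t(n, d) = -4 - 1354*d (t(n, d) = -4 + (-1355*d + d) = -4 - 1354*d)
(t(2016, 2157) + w(1070))*(834413 - 76670) = ((-4 - 1354*2157) + (-76 - 1*1070))*(834413 - 76670) = ((-4 - 2920578) + (-76 - 1070))*757743 = (-2920582 - 1146)*757743 = -2921728*757743 = -2213918939904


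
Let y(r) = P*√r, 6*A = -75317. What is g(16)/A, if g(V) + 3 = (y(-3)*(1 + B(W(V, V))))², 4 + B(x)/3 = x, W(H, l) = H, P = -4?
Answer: 394290/75317 ≈ 5.2351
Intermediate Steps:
A = -75317/6 (A = (⅙)*(-75317) = -75317/6 ≈ -12553.)
B(x) = -12 + 3*x
y(r) = -4*√r
g(V) = -3 - 48*(-11 + 3*V)² (g(V) = -3 + ((-4*I*√3)*(1 + (-12 + 3*V)))² = -3 + ((-4*I*√3)*(-11 + 3*V))² = -3 + (-4*I*√3*(-11 + 3*V))² = -3 - 48*(-11 + 3*V)²)
g(16)/A = (-5811 - 432*16² + 3168*16)/(-75317/6) = (-5811 - 432*256 + 50688)*(-6/75317) = (-5811 - 110592 + 50688)*(-6/75317) = -65715*(-6/75317) = 394290/75317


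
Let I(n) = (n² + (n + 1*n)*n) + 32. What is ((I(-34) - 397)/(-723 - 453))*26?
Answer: -40339/588 ≈ -68.604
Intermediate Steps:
I(n) = 32 + 3*n² (I(n) = (n² + (n + n)*n) + 32 = (n² + (2*n)*n) + 32 = (n² + 2*n²) + 32 = 3*n² + 32 = 32 + 3*n²)
((I(-34) - 397)/(-723 - 453))*26 = (((32 + 3*(-34)²) - 397)/(-723 - 453))*26 = (((32 + 3*1156) - 397)/(-1176))*26 = (((32 + 3468) - 397)*(-1/1176))*26 = ((3500 - 397)*(-1/1176))*26 = (3103*(-1/1176))*26 = -3103/1176*26 = -40339/588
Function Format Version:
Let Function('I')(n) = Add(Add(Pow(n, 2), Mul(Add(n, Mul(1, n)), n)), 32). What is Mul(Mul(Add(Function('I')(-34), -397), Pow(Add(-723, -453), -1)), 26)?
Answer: Rational(-40339, 588) ≈ -68.604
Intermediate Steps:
Function('I')(n) = Add(32, Mul(3, Pow(n, 2))) (Function('I')(n) = Add(Add(Pow(n, 2), Mul(Add(n, n), n)), 32) = Add(Add(Pow(n, 2), Mul(Mul(2, n), n)), 32) = Add(Add(Pow(n, 2), Mul(2, Pow(n, 2))), 32) = Add(Mul(3, Pow(n, 2)), 32) = Add(32, Mul(3, Pow(n, 2))))
Mul(Mul(Add(Function('I')(-34), -397), Pow(Add(-723, -453), -1)), 26) = Mul(Mul(Add(Add(32, Mul(3, Pow(-34, 2))), -397), Pow(Add(-723, -453), -1)), 26) = Mul(Mul(Add(Add(32, Mul(3, 1156)), -397), Pow(-1176, -1)), 26) = Mul(Mul(Add(Add(32, 3468), -397), Rational(-1, 1176)), 26) = Mul(Mul(Add(3500, -397), Rational(-1, 1176)), 26) = Mul(Mul(3103, Rational(-1, 1176)), 26) = Mul(Rational(-3103, 1176), 26) = Rational(-40339, 588)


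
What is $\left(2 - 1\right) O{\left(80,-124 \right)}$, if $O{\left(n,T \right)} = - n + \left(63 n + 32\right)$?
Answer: $4992$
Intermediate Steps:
$O{\left(n,T \right)} = 32 + 62 n$ ($O{\left(n,T \right)} = - n + \left(32 + 63 n\right) = 32 + 62 n$)
$\left(2 - 1\right) O{\left(80,-124 \right)} = \left(2 - 1\right) \left(32 + 62 \cdot 80\right) = \left(2 - 1\right) \left(32 + 4960\right) = 1 \cdot 4992 = 4992$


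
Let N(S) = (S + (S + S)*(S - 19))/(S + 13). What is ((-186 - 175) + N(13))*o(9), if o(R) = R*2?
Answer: -6597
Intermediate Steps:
o(R) = 2*R
N(S) = (S + 2*S*(-19 + S))/(13 + S) (N(S) = (S + (2*S)*(-19 + S))/(13 + S) = (S + 2*S*(-19 + S))/(13 + S))
((-186 - 175) + N(13))*o(9) = ((-186 - 175) + 13*(-37 + 2*13)/(13 + 13))*(2*9) = (-361 + 13*(-37 + 26)/26)*18 = (-361 + 13*(1/26)*(-11))*18 = (-361 - 11/2)*18 = -733/2*18 = -6597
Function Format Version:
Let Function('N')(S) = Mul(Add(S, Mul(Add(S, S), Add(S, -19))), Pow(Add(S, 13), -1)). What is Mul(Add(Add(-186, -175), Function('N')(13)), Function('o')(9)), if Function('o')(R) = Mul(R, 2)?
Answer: -6597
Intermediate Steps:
Function('o')(R) = Mul(2, R)
Function('N')(S) = Mul(Pow(Add(13, S), -1), Add(S, Mul(2, S, Add(-19, S)))) (Function('N')(S) = Mul(Add(S, Mul(Mul(2, S), Add(-19, S))), Pow(Add(13, S), -1)) = Mul(Add(S, Mul(2, S, Add(-19, S))), Pow(Add(13, S), -1)) = Mul(Pow(Add(13, S), -1), Add(S, Mul(2, S, Add(-19, S)))))
Mul(Add(Add(-186, -175), Function('N')(13)), Function('o')(9)) = Mul(Add(Add(-186, -175), Mul(13, Pow(Add(13, 13), -1), Add(-37, Mul(2, 13)))), Mul(2, 9)) = Mul(Add(-361, Mul(13, Pow(26, -1), Add(-37, 26))), 18) = Mul(Add(-361, Mul(13, Rational(1, 26), -11)), 18) = Mul(Add(-361, Rational(-11, 2)), 18) = Mul(Rational(-733, 2), 18) = -6597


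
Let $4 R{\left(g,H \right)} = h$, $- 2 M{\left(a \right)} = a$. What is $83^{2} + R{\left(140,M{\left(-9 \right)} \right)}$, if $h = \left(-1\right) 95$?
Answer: $\frac{27461}{4} \approx 6865.3$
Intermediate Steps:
$M{\left(a \right)} = - \frac{a}{2}$
$h = -95$
$R{\left(g,H \right)} = - \frac{95}{4}$ ($R{\left(g,H \right)} = \frac{1}{4} \left(-95\right) = - \frac{95}{4}$)
$83^{2} + R{\left(140,M{\left(-9 \right)} \right)} = 83^{2} - \frac{95}{4} = 6889 - \frac{95}{4} = \frac{27461}{4}$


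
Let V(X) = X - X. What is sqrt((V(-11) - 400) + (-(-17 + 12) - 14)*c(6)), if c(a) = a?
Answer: I*sqrt(454) ≈ 21.307*I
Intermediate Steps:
V(X) = 0
sqrt((V(-11) - 400) + (-(-17 + 12) - 14)*c(6)) = sqrt((0 - 400) + (-(-17 + 12) - 14)*6) = sqrt(-400 + (-1*(-5) - 14)*6) = sqrt(-400 + (5 - 14)*6) = sqrt(-400 - 9*6) = sqrt(-400 - 54) = sqrt(-454) = I*sqrt(454)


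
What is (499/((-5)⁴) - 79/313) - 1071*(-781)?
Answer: 163630833687/195625 ≈ 8.3645e+5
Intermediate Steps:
(499/((-5)⁴) - 79/313) - 1071*(-781) = (499/625 - 79*1/313) + 836451 = (499*(1/625) - 79/313) + 836451 = (499/625 - 79/313) + 836451 = 106812/195625 + 836451 = 163630833687/195625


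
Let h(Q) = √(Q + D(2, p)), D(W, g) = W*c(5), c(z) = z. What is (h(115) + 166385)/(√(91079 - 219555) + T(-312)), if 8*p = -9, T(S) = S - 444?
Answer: -(166385 + 5*√5)/(756 - 2*I*√32119) ≈ -179.7 - 85.202*I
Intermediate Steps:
T(S) = -444 + S
p = -9/8 (p = (⅛)*(-9) = -9/8 ≈ -1.1250)
D(W, g) = 5*W (D(W, g) = W*5 = 5*W)
h(Q) = √(10 + Q) (h(Q) = √(Q + 5*2) = √(Q + 10) = √(10 + Q))
(h(115) + 166385)/(√(91079 - 219555) + T(-312)) = (√(10 + 115) + 166385)/(√(91079 - 219555) + (-444 - 312)) = (√125 + 166385)/(√(-128476) - 756) = (5*√5 + 166385)/(2*I*√32119 - 756) = (166385 + 5*√5)/(-756 + 2*I*√32119)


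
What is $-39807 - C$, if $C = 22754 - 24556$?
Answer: $-38005$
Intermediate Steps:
$C = -1802$ ($C = 22754 - 24556 = -1802$)
$-39807 - C = -39807 - -1802 = -39807 + 1802 = -38005$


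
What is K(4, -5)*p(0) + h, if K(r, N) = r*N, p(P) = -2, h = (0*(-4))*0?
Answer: 40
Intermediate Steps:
h = 0 (h = 0*0 = 0)
K(r, N) = N*r
K(4, -5)*p(0) + h = -5*4*(-2) + 0 = -20*(-2) + 0 = 40 + 0 = 40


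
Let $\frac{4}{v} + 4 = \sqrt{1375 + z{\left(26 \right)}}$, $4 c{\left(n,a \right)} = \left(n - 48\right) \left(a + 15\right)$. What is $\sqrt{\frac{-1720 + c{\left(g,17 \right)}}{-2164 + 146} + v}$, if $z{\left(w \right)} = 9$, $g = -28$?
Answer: $\frac{\sqrt{3854559602 + 19343539 \sqrt{346}}}{57513} \approx 1.1288$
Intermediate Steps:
$c{\left(n,a \right)} = \frac{\left(-48 + n\right) \left(15 + a\right)}{4}$ ($c{\left(n,a \right)} = \frac{\left(n - 48\right) \left(a + 15\right)}{4} = \frac{\left(-48 + n\right) \left(15 + a\right)}{4}$)
$v = \frac{4}{-4 + 2 \sqrt{346}}$ ($v = \frac{4}{-4 + \sqrt{1375 + 9}} = \frac{4}{-4 + \sqrt{1384}} = \frac{4}{-4 + 2 \sqrt{346}} \approx 0.12047$)
$\sqrt{\frac{-1720 + c{\left(g,17 \right)}}{-2164 + 146} + v} = \sqrt{\frac{-1720 + \left(-180 - 204 + \frac{15}{4} \left(-28\right) + \frac{1}{4} \cdot 17 \left(-28\right)\right)}{-2164 + 146} + \left(\frac{2}{171} + \frac{\sqrt{346}}{171}\right)} = \sqrt{\frac{-1720 - 608}{-2018} + \left(\frac{2}{171} + \frac{\sqrt{346}}{171}\right)} = \sqrt{\left(-1720 - 608\right) \left(- \frac{1}{2018}\right) + \left(\frac{2}{171} + \frac{\sqrt{346}}{171}\right)} = \sqrt{\left(-2328\right) \left(- \frac{1}{2018}\right) + \left(\frac{2}{171} + \frac{\sqrt{346}}{171}\right)} = \sqrt{\frac{1164}{1009} + \left(\frac{2}{171} + \frac{\sqrt{346}}{171}\right)} = \sqrt{\frac{201062}{172539} + \frac{\sqrt{346}}{171}}$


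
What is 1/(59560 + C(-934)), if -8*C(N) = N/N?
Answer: 8/476479 ≈ 1.6790e-5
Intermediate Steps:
C(N) = -1/8 (C(N) = -N/(8*N) = -1/8*1 = -1/8)
1/(59560 + C(-934)) = 1/(59560 - 1/8) = 1/(476479/8) = 8/476479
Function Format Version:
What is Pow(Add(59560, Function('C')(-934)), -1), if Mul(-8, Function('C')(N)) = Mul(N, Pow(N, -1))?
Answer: Rational(8, 476479) ≈ 1.6790e-5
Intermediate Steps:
Function('C')(N) = Rational(-1, 8) (Function('C')(N) = Mul(Rational(-1, 8), Mul(N, Pow(N, -1))) = Mul(Rational(-1, 8), 1) = Rational(-1, 8))
Pow(Add(59560, Function('C')(-934)), -1) = Pow(Add(59560, Rational(-1, 8)), -1) = Pow(Rational(476479, 8), -1) = Rational(8, 476479)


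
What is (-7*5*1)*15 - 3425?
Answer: -3950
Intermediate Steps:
(-7*5*1)*15 - 3425 = -35*1*15 - 3425 = -35*15 - 3425 = -525 - 3425 = -3950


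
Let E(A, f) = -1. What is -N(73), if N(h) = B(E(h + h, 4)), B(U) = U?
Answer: 1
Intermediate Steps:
N(h) = -1
-N(73) = -1*(-1) = 1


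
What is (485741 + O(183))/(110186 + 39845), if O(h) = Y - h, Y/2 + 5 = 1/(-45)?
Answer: 21849658/6751395 ≈ 3.2363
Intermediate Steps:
Y = -452/45 (Y = -10 + 2/(-45) = -10 + 2*(-1/45) = -10 - 2/45 = -452/45 ≈ -10.044)
O(h) = -452/45 - h
(485741 + O(183))/(110186 + 39845) = (485741 + (-452/45 - 1*183))/(110186 + 39845) = (485741 + (-452/45 - 183))/150031 = (485741 - 8687/45)*(1/150031) = (21849658/45)*(1/150031) = 21849658/6751395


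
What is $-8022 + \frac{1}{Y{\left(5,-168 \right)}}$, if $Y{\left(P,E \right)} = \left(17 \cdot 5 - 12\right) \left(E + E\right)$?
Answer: $- \frac{196763617}{24528} \approx -8022.0$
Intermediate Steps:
$Y{\left(P,E \right)} = 146 E$ ($Y{\left(P,E \right)} = \left(85 - 12\right) 2 E = 73 \cdot 2 E = 146 E$)
$-8022 + \frac{1}{Y{\left(5,-168 \right)}} = -8022 + \frac{1}{146 \left(-168\right)} = -8022 + \frac{1}{-24528} = -8022 - \frac{1}{24528} = - \frac{196763617}{24528}$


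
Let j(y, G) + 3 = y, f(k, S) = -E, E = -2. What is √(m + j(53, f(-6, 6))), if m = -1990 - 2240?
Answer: 2*I*√1045 ≈ 64.653*I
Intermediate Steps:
f(k, S) = 2 (f(k, S) = -1*(-2) = 2)
j(y, G) = -3 + y
m = -4230
√(m + j(53, f(-6, 6))) = √(-4230 + (-3 + 53)) = √(-4230 + 50) = √(-4180) = 2*I*√1045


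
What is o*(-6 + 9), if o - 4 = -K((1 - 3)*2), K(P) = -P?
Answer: 0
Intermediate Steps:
o = 0 (o = 4 - (-1)*(1 - 3)*2 = 4 - (-1)*(-2*2) = 4 - (-1)*(-4) = 4 - 1*4 = 4 - 4 = 0)
o*(-6 + 9) = 0*(-6 + 9) = 0*3 = 0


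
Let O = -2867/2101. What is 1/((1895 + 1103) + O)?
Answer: 2101/6295931 ≈ 0.00033371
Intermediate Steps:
O = -2867/2101 (O = -2867*1/2101 = -2867/2101 ≈ -1.3646)
1/((1895 + 1103) + O) = 1/((1895 + 1103) - 2867/2101) = 1/(2998 - 2867/2101) = 1/(6295931/2101) = 2101/6295931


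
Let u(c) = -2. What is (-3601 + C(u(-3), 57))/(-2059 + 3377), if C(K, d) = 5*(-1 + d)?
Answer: -3321/1318 ≈ -2.5197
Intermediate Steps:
C(K, d) = -5 + 5*d
(-3601 + C(u(-3), 57))/(-2059 + 3377) = (-3601 + (-5 + 5*57))/(-2059 + 3377) = (-3601 + (-5 + 285))/1318 = (-3601 + 280)*(1/1318) = -3321*1/1318 = -3321/1318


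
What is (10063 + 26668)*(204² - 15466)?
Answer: 960515650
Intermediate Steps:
(10063 + 26668)*(204² - 15466) = 36731*(41616 - 15466) = 36731*26150 = 960515650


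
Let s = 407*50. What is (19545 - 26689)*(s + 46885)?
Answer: -480326840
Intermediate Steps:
s = 20350
(19545 - 26689)*(s + 46885) = (19545 - 26689)*(20350 + 46885) = -7144*67235 = -480326840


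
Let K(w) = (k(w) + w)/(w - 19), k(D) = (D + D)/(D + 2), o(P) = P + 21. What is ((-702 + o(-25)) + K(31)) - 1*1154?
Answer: -735475/396 ≈ -1857.3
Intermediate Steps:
o(P) = 21 + P
k(D) = 2*D/(2 + D) (k(D) = (2*D)/(2 + D) = 2*D/(2 + D))
K(w) = (w + 2*w/(2 + w))/(-19 + w) (K(w) = (2*w/(2 + w) + w)/(w - 19) = (w + 2*w/(2 + w))/(-19 + w))
((-702 + o(-25)) + K(31)) - 1*1154 = ((-702 + (21 - 25)) + 31*(4 + 31)/((-19 + 31)*(2 + 31))) - 1*1154 = ((-702 - 4) + 31*35/(12*33)) - 1154 = (-706 + 31*(1/12)*(1/33)*35) - 1154 = (-706 + 1085/396) - 1154 = -278491/396 - 1154 = -735475/396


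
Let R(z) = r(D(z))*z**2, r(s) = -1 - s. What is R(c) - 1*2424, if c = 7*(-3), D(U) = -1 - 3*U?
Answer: -30207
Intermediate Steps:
c = -21
R(z) = 3*z**3 (R(z) = (-1 - (-1 - 3*z))*z**2 = (-1 + (1 + 3*z))*z**2 = (3*z)*z**2 = 3*z**3)
R(c) - 1*2424 = 3*(-21)**3 - 1*2424 = 3*(-9261) - 2424 = -27783 - 2424 = -30207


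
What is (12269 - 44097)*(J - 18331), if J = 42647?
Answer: -773929648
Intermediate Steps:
(12269 - 44097)*(J - 18331) = (12269 - 44097)*(42647 - 18331) = -31828*24316 = -773929648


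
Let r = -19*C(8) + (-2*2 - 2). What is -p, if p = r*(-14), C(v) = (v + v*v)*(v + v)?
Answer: -306516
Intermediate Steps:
C(v) = 2*v*(v + v²) (C(v) = (v + v²)*(2*v) = 2*v*(v + v²))
r = -21894 (r = -38*8²*(1 + 8) + (-2*2 - 2) = -38*64*9 + (-4 - 2) = -19*1152 - 6 = -21888 - 6 = -21894)
p = 306516 (p = -21894*(-14) = 306516)
-p = -1*306516 = -306516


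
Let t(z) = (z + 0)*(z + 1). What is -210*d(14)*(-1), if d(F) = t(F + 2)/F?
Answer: 4080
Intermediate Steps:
t(z) = z*(1 + z)
d(F) = (2 + F)*(3 + F)/F (d(F) = ((F + 2)*(1 + (F + 2)))/F = ((2 + F)*(1 + (2 + F)))/F = ((2 + F)*(3 + F))/F = (2 + F)*(3 + F)/F)
-210*d(14)*(-1) = -210*(5 + 14 + 6/14)*(-1) = -210*(5 + 14 + 6*(1/14))*(-1) = -210*(5 + 14 + 3/7)*(-1) = -210*136/7*(-1) = -4080*(-1) = 4080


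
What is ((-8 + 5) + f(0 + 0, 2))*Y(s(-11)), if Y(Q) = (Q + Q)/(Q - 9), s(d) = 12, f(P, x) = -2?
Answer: -40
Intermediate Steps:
Y(Q) = 2*Q/(-9 + Q) (Y(Q) = (2*Q)/(-9 + Q) = 2*Q/(-9 + Q))
((-8 + 5) + f(0 + 0, 2))*Y(s(-11)) = ((-8 + 5) - 2)*(2*12/(-9 + 12)) = (-3 - 2)*(2*12/3) = -10*12/3 = -5*8 = -40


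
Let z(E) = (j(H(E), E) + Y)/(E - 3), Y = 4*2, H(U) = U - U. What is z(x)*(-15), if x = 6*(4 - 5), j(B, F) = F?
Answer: 10/3 ≈ 3.3333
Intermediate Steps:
H(U) = 0
Y = 8
x = -6 (x = 6*(-1) = -6)
z(E) = (8 + E)/(-3 + E) (z(E) = (E + 8)/(E - 3) = (8 + E)/(-3 + E))
z(x)*(-15) = ((8 - 6)/(-3 - 6))*(-15) = (2/(-9))*(-15) = -⅑*2*(-15) = -2/9*(-15) = 10/3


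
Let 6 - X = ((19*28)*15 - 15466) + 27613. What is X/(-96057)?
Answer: 6707/32019 ≈ 0.20947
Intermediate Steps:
X = -20121 (X = 6 - (((19*28)*15 - 15466) + 27613) = 6 - ((532*15 - 15466) + 27613) = 6 - ((7980 - 15466) + 27613) = 6 - (-7486 + 27613) = 6 - 1*20127 = 6 - 20127 = -20121)
X/(-96057) = -20121/(-96057) = -20121*(-1/96057) = 6707/32019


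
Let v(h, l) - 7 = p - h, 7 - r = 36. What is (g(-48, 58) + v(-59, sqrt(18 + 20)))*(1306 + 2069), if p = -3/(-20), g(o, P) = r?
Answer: 501525/4 ≈ 1.2538e+5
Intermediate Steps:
r = -29 (r = 7 - 1*36 = 7 - 36 = -29)
g(o, P) = -29
p = 3/20 (p = -3*(-1/20) = 3/20 ≈ 0.15000)
v(h, l) = 143/20 - h (v(h, l) = 7 + (3/20 - h) = 143/20 - h)
(g(-48, 58) + v(-59, sqrt(18 + 20)))*(1306 + 2069) = (-29 + (143/20 - 1*(-59)))*(1306 + 2069) = (-29 + (143/20 + 59))*3375 = (-29 + 1323/20)*3375 = (743/20)*3375 = 501525/4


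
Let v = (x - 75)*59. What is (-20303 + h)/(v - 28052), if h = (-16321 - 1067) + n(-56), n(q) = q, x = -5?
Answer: 37747/32772 ≈ 1.1518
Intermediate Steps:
h = -17444 (h = (-16321 - 1067) - 56 = -17388 - 56 = -17444)
v = -4720 (v = (-5 - 75)*59 = -80*59 = -4720)
(-20303 + h)/(v - 28052) = (-20303 - 17444)/(-4720 - 28052) = -37747/(-32772) = -37747*(-1/32772) = 37747/32772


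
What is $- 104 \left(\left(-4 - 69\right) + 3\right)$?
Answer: $7280$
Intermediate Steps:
$- 104 \left(\left(-4 - 69\right) + 3\right) = - 104 \left(-73 + 3\right) = \left(-104\right) \left(-70\right) = 7280$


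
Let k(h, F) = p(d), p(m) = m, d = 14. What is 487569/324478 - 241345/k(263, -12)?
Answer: -2796582748/162239 ≈ -17237.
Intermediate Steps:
k(h, F) = 14
487569/324478 - 241345/k(263, -12) = 487569/324478 - 241345/14 = -2796582748/162239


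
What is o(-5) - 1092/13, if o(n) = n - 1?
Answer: -90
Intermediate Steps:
o(n) = -1 + n
o(-5) - 1092/13 = (-1 - 5) - 1092/13 = -6 - 1092/13 = -6 - 39*28/13 = -6 - 84 = -90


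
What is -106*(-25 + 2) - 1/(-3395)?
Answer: 8277011/3395 ≈ 2438.0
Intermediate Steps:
-106*(-25 + 2) - 1/(-3395) = -106*(-23) - 1*(-1/3395) = 2438 + 1/3395 = 8277011/3395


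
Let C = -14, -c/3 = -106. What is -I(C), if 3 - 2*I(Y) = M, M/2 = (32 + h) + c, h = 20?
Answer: 737/2 ≈ 368.50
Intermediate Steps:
c = 318 (c = -3*(-106) = 318)
M = 740 (M = 2*((32 + 20) + 318) = 2*(52 + 318) = 2*370 = 740)
I(Y) = -737/2 (I(Y) = 3/2 - ½*740 = 3/2 - 370 = -737/2)
-I(C) = -1*(-737/2) = 737/2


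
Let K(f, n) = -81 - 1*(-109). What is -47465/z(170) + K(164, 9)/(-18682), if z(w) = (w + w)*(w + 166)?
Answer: -88993985/213423168 ≈ -0.41698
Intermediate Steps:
K(f, n) = 28 (K(f, n) = -81 + 109 = 28)
z(w) = 2*w*(166 + w) (z(w) = (2*w)*(166 + w) = 2*w*(166 + w))
-47465/z(170) + K(164, 9)/(-18682) = -47465*1/(340*(166 + 170)) + 28/(-18682) = -47465/(2*170*336) + 28*(-1/18682) = -47465/114240 - 14/9341 = -47465*1/114240 - 14/9341 = -9493/22848 - 14/9341 = -88993985/213423168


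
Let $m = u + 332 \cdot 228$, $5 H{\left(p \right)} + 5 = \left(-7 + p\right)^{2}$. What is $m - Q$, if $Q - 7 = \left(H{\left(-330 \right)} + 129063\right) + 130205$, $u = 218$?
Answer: $- \frac{1030369}{5} \approx -2.0607 \cdot 10^{5}$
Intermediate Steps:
$H{\left(p \right)} = -1 + \frac{\left(-7 + p\right)^{2}}{5}$
$m = 75914$ ($m = 218 + 332 \cdot 228 = 218 + 75696 = 75914$)
$Q = \frac{1409939}{5}$ ($Q = 7 + \left(\left(\left(-1 + \frac{\left(-7 - 330\right)^{2}}{5}\right) + 129063\right) + 130205\right) = 7 + \left(\left(\left(-1 + \frac{\left(-337\right)^{2}}{5}\right) + 129063\right) + 130205\right) = 7 + \left(\left(\left(-1 + \frac{1}{5} \cdot 113569\right) + 129063\right) + 130205\right) = 7 + \left(\left(\left(-1 + \frac{113569}{5}\right) + 129063\right) + 130205\right) = 7 + \left(\left(\frac{113564}{5} + 129063\right) + 130205\right) = 7 + \left(\frac{758879}{5} + 130205\right) = 7 + \frac{1409904}{5} = \frac{1409939}{5} \approx 2.8199 \cdot 10^{5}$)
$m - Q = 75914 - \frac{1409939}{5} = - \frac{1030369}{5}$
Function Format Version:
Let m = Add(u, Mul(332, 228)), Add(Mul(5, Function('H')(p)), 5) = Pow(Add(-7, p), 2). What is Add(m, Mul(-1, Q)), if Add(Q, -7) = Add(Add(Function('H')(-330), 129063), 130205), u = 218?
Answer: Rational(-1030369, 5) ≈ -2.0607e+5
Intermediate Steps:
Function('H')(p) = Add(-1, Mul(Rational(1, 5), Pow(Add(-7, p), 2)))
m = 75914 (m = Add(218, Mul(332, 228)) = Add(218, 75696) = 75914)
Q = Rational(1409939, 5) (Q = Add(7, Add(Add(Add(-1, Mul(Rational(1, 5), Pow(Add(-7, -330), 2))), 129063), 130205)) = Add(7, Add(Add(Add(-1, Mul(Rational(1, 5), Pow(-337, 2))), 129063), 130205)) = Add(7, Add(Add(Add(-1, Mul(Rational(1, 5), 113569)), 129063), 130205)) = Add(7, Add(Add(Add(-1, Rational(113569, 5)), 129063), 130205)) = Add(7, Add(Add(Rational(113564, 5), 129063), 130205)) = Add(7, Add(Rational(758879, 5), 130205)) = Add(7, Rational(1409904, 5)) = Rational(1409939, 5) ≈ 2.8199e+5)
Add(m, Mul(-1, Q)) = Add(75914, Mul(-1, Rational(1409939, 5))) = Add(75914, Rational(-1409939, 5)) = Rational(-1030369, 5)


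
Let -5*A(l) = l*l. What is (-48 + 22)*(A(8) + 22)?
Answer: -1196/5 ≈ -239.20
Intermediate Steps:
A(l) = -l²/5 (A(l) = -l*l/5 = -l²/5)
(-48 + 22)*(A(8) + 22) = (-48 + 22)*(-⅕*8² + 22) = -26*(-⅕*64 + 22) = -26*(-64/5 + 22) = -26*46/5 = -1196/5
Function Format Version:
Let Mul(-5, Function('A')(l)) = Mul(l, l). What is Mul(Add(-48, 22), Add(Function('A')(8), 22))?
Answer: Rational(-1196, 5) ≈ -239.20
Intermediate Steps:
Function('A')(l) = Mul(Rational(-1, 5), Pow(l, 2)) (Function('A')(l) = Mul(Rational(-1, 5), Mul(l, l)) = Mul(Rational(-1, 5), Pow(l, 2)))
Mul(Add(-48, 22), Add(Function('A')(8), 22)) = Mul(Add(-48, 22), Add(Mul(Rational(-1, 5), Pow(8, 2)), 22)) = Mul(-26, Add(Mul(Rational(-1, 5), 64), 22)) = Mul(-26, Add(Rational(-64, 5), 22)) = Mul(-26, Rational(46, 5)) = Rational(-1196, 5)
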